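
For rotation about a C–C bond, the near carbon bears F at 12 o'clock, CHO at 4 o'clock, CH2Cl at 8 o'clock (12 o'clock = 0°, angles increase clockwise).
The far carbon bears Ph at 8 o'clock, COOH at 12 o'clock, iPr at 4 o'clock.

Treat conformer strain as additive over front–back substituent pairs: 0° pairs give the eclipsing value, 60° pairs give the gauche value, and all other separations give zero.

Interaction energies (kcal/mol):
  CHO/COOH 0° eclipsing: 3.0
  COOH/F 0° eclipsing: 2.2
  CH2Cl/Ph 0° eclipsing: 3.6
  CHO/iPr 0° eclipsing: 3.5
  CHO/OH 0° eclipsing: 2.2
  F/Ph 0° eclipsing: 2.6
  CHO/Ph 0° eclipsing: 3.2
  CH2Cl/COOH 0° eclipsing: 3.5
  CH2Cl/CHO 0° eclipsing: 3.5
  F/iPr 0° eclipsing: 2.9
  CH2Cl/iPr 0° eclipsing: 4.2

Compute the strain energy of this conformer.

This conformer (eclipsed): F(0°)/COOH(0°) eclipsed 2.2; CHO(120°)/iPr(120°) eclipsed 3.5; CH2Cl(240°)/Ph(240°) eclipsed 3.6 → 9.3 kcal/mol.

9.3 kcal/mol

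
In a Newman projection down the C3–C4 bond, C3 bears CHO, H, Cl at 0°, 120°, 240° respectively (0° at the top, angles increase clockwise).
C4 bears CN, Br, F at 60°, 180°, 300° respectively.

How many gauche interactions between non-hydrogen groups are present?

4

Non-H gauche pairs: CHO(0°)/CN(60°); CHO(0°)/F(300°); Cl(240°)/Br(180°); Cl(240°)/F(300°) — 4 interactions.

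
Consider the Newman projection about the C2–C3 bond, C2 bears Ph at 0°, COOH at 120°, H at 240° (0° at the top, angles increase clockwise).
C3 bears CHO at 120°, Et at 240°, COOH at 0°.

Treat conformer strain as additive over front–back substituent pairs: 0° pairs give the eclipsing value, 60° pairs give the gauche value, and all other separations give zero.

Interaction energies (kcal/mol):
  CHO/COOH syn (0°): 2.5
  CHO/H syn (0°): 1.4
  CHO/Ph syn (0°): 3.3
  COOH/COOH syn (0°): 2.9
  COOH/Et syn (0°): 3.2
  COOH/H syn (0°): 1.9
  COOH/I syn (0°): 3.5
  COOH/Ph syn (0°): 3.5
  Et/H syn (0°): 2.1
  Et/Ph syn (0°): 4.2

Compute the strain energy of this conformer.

8.1 kcal/mol

This conformer is eclipsed. Ph at 0° is eclipsed with COOH at 0° (3.5); COOH at 120° is eclipsed with CHO at 120° (2.5); H at 240° is eclipsed with Et at 240° (2.1). Total 8.1 kcal/mol.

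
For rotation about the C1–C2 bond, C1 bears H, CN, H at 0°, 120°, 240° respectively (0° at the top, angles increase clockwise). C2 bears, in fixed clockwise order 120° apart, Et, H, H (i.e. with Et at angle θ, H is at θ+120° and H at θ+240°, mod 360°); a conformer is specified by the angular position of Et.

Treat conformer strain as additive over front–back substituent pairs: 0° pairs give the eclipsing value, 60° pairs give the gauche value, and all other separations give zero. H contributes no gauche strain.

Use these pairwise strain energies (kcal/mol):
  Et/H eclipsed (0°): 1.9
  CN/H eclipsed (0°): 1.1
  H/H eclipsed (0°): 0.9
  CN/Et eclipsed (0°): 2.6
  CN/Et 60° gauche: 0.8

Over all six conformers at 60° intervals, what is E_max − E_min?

4.4 kcal/mol

Et at 0° (eclipsed): H(0°)/Et(0°) eclipsed 1.9; CN(120°)/H(120°) eclipsed 1.1; H(240°)/H(240°) eclipsed 0.9 → 3.9 kcal/mol.
Et at 60° (staggered): CN(120°)/Et(60°) gauche 0.8 → 0.8 kcal/mol.
Et at 120° (eclipsed): H(0°)/H(0°) eclipsed 0.9; CN(120°)/Et(120°) eclipsed 2.6; H(240°)/H(240°) eclipsed 0.9 → 4.4 kcal/mol.
Et at 180° (staggered): CN(120°)/Et(180°) gauche 0.8 → 0.8 kcal/mol.
Et at 240° (eclipsed): H(0°)/H(0°) eclipsed 0.9; CN(120°)/H(120°) eclipsed 1.1; H(240°)/Et(240°) eclipsed 1.9 → 3.9 kcal/mol.
Et at 300° (staggered): no non-H gauche contacts → 0.0 kcal/mol.
Max at 120° (4.4 kcal/mol), min at 300° (0.0 kcal/mol); barrier = 4.4 kcal/mol.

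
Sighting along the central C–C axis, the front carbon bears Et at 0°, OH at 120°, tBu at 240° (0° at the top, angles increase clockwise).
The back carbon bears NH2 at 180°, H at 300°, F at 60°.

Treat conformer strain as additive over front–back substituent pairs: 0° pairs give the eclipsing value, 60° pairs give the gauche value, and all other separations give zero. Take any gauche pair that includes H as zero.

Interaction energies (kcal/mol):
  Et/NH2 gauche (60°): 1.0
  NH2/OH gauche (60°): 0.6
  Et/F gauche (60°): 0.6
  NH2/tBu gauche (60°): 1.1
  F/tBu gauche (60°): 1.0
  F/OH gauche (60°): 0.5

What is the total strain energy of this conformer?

This conformer (staggered): Et–F gauche, OH–NH2 gauche, OH–F gauche, tBu–NH2 gauche; 0.6 + 0.6 + 0.5 + 1.1 = 2.8 kcal/mol.

2.8 kcal/mol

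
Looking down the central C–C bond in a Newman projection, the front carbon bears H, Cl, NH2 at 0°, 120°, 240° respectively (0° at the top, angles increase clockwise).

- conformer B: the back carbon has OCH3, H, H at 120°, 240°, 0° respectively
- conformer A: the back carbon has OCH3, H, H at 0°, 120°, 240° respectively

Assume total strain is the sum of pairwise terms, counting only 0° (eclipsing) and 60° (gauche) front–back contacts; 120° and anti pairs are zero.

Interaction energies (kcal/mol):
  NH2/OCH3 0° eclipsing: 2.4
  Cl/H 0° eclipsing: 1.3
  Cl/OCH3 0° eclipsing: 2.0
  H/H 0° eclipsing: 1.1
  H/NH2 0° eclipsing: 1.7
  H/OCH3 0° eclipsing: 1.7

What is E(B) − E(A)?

+0.1 kcal/mol

B is eclipsed. H at 0° is eclipsed with H at 0° (1.1); Cl at 120° is eclipsed with OCH3 at 120° (2.0); NH2 at 240° is eclipsed with H at 240° (1.7). Total 4.8 kcal/mol.
A is eclipsed. H at 0° is eclipsed with OCH3 at 0° (1.7); Cl at 120° is eclipsed with H at 120° (1.3); NH2 at 240° is eclipsed with H at 240° (1.7). Total 4.7 kcal/mol.
E(B) − E(A) = 4.8 − 4.7 = +0.1 kcal/mol.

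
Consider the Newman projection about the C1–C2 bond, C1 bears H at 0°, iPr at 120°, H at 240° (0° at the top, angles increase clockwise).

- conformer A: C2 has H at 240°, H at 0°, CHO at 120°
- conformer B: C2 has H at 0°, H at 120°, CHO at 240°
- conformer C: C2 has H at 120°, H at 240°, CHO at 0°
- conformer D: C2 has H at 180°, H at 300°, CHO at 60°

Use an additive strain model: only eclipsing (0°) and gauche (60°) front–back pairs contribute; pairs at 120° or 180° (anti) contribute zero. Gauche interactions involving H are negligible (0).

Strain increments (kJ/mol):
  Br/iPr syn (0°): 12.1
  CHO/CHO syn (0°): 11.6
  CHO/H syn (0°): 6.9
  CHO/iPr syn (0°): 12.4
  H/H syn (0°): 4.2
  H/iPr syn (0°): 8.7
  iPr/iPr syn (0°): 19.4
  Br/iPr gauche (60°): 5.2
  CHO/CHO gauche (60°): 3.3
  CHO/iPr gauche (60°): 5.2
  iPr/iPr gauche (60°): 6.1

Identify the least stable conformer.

A

A (eclipsed): H–H eclipsed, iPr–CHO eclipsed, H–H eclipsed; 4.2 + 12.4 + 4.2 = 20.8 kJ/mol.
B (eclipsed): H–H eclipsed, iPr–H eclipsed, H–CHO eclipsed; 4.2 + 8.7 + 6.9 = 19.8 kJ/mol.
C (eclipsed): H–CHO eclipsed, iPr–H eclipsed, H–H eclipsed; 6.9 + 8.7 + 4.2 = 19.8 kJ/mol.
D (staggered): iPr–CHO gauche; 5.2 = 5.2 kJ/mol.
A has the highest total (20.8 kJ/mol).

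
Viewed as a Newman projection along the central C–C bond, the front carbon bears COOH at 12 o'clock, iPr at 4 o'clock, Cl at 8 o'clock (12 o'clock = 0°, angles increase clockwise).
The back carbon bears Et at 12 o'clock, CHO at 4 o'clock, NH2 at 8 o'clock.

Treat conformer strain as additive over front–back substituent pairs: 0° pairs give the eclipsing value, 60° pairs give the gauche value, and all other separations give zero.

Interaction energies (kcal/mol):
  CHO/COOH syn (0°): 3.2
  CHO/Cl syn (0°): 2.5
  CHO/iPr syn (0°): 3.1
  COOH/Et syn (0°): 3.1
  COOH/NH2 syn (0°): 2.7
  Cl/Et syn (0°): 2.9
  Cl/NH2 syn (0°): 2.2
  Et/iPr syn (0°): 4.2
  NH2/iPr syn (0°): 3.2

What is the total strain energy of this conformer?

This conformer (eclipsed): COOH(0°)/Et(0°) eclipsed 3.1; iPr(120°)/CHO(120°) eclipsed 3.1; Cl(240°)/NH2(240°) eclipsed 2.2 → 8.4 kcal/mol.

8.4 kcal/mol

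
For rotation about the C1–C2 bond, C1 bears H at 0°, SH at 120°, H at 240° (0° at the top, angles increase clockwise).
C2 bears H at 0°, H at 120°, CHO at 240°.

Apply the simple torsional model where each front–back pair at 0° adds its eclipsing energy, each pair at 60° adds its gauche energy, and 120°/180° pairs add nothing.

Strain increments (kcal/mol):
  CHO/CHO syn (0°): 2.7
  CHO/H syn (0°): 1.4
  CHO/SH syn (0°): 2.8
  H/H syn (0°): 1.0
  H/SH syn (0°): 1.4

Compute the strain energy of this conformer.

This conformer (eclipsed): H(0°)/H(0°) eclipsed 1.0; SH(120°)/H(120°) eclipsed 1.4; H(240°)/CHO(240°) eclipsed 1.4 → 3.8 kcal/mol.

3.8 kcal/mol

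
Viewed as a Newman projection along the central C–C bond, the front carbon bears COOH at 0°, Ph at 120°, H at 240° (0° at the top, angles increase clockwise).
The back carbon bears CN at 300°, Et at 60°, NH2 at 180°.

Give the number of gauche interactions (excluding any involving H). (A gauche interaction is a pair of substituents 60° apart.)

4

Non-H gauche pairs: COOH(0°)/CN(300°); COOH(0°)/Et(60°); Ph(120°)/Et(60°); Ph(120°)/NH2(180°) — 4 interactions.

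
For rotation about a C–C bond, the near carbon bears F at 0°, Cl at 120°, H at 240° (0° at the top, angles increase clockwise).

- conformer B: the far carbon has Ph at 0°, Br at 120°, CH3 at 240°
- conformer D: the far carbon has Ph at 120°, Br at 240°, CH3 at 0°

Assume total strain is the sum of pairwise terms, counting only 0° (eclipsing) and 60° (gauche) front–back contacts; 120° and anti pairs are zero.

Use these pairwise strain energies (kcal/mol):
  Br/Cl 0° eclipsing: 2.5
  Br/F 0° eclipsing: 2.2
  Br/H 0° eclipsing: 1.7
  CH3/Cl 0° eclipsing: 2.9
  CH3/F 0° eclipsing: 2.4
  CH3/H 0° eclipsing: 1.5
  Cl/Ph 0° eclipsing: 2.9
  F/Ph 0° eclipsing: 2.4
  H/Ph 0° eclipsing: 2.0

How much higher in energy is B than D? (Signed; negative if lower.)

B (eclipsed): F–Ph eclipsed, Cl–Br eclipsed, H–CH3 eclipsed; 2.4 + 2.5 + 1.5 = 6.4 kcal/mol.
D (eclipsed): F–CH3 eclipsed, Cl–Ph eclipsed, H–Br eclipsed; 2.4 + 2.9 + 1.7 = 7.0 kcal/mol.
E(B) − E(D) = 6.4 − 7.0 = -0.6 kcal/mol.

-0.6 kcal/mol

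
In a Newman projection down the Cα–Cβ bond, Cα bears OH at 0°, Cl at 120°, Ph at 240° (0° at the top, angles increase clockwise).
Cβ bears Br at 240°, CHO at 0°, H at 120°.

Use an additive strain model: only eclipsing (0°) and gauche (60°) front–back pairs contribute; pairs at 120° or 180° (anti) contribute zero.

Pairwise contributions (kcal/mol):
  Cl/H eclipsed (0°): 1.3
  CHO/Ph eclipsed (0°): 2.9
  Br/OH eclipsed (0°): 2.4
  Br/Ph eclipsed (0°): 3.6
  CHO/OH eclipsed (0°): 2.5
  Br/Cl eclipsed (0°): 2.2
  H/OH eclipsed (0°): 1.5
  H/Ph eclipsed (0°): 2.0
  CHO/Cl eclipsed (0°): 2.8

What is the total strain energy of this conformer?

This conformer (eclipsed): OH–CHO eclipsed, Cl–H eclipsed, Ph–Br eclipsed; 2.5 + 1.3 + 3.6 = 7.4 kcal/mol.

7.4 kcal/mol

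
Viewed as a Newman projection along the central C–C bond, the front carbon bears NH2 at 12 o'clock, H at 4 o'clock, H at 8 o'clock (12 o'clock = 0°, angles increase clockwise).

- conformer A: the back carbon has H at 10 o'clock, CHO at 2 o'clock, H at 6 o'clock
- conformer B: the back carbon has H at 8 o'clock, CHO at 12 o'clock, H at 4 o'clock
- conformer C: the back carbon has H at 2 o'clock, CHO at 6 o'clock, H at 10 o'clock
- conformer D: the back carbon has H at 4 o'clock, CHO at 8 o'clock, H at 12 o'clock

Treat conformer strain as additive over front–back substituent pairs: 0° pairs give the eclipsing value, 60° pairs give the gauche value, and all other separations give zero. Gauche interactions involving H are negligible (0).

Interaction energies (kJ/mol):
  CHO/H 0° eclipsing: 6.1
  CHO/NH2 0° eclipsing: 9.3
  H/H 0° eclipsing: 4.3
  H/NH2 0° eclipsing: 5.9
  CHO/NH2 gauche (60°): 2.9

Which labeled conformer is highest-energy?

A (staggered): NH2–CHO gauche; 2.9 = 2.9 kJ/mol.
B (eclipsed): NH2–CHO eclipsed, H–H eclipsed, H–H eclipsed; 9.3 + 4.3 + 4.3 = 17.9 kJ/mol.
C (staggered): no non-H gauche contacts → 0.0 kJ/mol.
D (eclipsed): NH2–H eclipsed, H–H eclipsed, H–CHO eclipsed; 5.9 + 4.3 + 6.1 = 16.3 kJ/mol.
B has the highest total (17.9 kJ/mol).

B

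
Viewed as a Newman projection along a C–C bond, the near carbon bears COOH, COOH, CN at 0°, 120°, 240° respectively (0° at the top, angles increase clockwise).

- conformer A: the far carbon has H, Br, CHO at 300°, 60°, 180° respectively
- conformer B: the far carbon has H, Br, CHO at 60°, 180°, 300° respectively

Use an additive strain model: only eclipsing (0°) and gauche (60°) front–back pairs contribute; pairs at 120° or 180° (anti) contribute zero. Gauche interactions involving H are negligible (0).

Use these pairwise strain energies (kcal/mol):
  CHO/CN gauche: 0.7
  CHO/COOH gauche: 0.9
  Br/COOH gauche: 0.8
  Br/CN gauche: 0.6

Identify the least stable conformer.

A

A (staggered): COOH(0°)/Br(60°) gauche 0.8; COOH(120°)/Br(60°) gauche 0.8; COOH(120°)/CHO(180°) gauche 0.9; CN(240°)/CHO(180°) gauche 0.7 → 3.2 kcal/mol.
B (staggered): COOH(0°)/CHO(300°) gauche 0.9; COOH(120°)/Br(180°) gauche 0.8; CN(240°)/Br(180°) gauche 0.6; CN(240°)/CHO(300°) gauche 0.7 → 3.0 kcal/mol.
A has the highest total (3.2 kcal/mol).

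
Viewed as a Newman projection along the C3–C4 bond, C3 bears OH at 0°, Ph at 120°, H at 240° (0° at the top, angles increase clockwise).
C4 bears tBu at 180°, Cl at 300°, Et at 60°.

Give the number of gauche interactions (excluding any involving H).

4

Non-H gauche pairs: OH(0°)/Cl(300°); OH(0°)/Et(60°); Ph(120°)/tBu(180°); Ph(120°)/Et(60°) — 4 interactions.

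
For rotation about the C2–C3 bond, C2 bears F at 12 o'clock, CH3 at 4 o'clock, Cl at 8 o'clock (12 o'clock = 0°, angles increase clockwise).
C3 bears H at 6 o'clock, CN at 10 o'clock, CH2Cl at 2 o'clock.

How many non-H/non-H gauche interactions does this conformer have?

4

Non-H gauche pairs: F(0°)/CN(300°); F(0°)/CH2Cl(60°); CH3(120°)/CH2Cl(60°); Cl(240°)/CN(300°) — 4 interactions.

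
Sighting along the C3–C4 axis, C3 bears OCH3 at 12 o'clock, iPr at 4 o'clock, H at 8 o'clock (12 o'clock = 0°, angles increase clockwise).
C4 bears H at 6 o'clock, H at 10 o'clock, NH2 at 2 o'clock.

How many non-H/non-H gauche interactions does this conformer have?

2

Non-H gauche pairs: OCH3(0°)/NH2(60°); iPr(120°)/NH2(60°) — 2 interactions.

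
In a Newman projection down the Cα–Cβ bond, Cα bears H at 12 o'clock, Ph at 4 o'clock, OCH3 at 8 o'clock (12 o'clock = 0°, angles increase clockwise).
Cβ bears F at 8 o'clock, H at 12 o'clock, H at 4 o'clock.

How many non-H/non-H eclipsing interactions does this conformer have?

Non-H eclipsing pairs: OCH3(240°)/F(240°) — 1 interaction.

1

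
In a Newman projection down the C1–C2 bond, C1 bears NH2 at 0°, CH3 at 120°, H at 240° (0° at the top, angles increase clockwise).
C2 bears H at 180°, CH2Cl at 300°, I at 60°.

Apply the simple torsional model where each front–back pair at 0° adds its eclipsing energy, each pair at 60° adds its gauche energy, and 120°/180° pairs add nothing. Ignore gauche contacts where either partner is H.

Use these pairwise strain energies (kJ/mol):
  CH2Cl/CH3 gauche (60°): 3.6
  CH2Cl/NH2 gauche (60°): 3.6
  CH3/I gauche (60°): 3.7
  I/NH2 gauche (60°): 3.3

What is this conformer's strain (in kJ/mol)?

10.6 kJ/mol

This conformer is staggered. NH2 at 0° is gauche with CH2Cl at 300° (3.6); NH2 at 0° is gauche with I at 60° (3.3); CH3 at 120° is gauche with I at 60° (3.7). Total 10.6 kJ/mol.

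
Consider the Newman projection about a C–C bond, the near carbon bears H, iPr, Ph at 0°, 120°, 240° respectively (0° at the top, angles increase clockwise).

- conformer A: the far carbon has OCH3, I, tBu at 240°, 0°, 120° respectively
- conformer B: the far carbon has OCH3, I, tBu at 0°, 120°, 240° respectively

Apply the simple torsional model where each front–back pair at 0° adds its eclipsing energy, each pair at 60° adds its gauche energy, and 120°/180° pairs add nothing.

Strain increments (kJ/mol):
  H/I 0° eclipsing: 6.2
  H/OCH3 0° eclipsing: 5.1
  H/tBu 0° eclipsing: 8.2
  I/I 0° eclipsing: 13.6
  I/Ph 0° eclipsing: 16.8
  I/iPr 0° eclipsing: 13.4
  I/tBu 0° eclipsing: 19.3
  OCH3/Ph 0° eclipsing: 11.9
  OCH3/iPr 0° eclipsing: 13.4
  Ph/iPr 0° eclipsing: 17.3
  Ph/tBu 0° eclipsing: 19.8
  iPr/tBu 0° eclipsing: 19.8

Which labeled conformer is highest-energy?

A (eclipsed): H–I eclipsed, iPr–tBu eclipsed, Ph–OCH3 eclipsed; 6.2 + 19.8 + 11.9 = 37.9 kJ/mol.
B (eclipsed): H–OCH3 eclipsed, iPr–I eclipsed, Ph–tBu eclipsed; 5.1 + 13.4 + 19.8 = 38.3 kJ/mol.
B has the highest total (38.3 kJ/mol).

B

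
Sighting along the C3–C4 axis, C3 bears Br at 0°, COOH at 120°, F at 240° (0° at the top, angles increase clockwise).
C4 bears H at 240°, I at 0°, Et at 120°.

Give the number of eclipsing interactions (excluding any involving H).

Non-H eclipsing pairs: Br(0°)/I(0°); COOH(120°)/Et(120°) — 2 interactions.

2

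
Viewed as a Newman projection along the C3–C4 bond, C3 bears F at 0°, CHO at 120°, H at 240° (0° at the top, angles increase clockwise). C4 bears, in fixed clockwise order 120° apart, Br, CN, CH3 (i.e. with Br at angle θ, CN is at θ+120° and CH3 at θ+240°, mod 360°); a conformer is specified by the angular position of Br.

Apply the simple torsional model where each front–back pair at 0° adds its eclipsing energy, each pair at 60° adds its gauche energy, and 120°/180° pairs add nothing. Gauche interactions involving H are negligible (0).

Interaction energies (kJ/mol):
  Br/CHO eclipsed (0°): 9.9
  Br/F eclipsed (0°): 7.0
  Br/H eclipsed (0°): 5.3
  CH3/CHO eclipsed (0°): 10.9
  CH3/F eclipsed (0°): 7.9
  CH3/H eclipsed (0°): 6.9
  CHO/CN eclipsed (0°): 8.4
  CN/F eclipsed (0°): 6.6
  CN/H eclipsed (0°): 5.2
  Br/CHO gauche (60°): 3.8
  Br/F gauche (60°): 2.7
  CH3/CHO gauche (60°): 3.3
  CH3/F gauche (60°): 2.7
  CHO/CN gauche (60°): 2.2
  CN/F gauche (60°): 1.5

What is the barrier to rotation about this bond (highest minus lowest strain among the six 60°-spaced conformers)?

13.3 kJ/mol

Br at 0° (eclipsed): F(0°)/Br(0°) eclipsed 7.0; CHO(120°)/CN(120°) eclipsed 8.4; H(240°)/CH3(240°) eclipsed 6.9 → 22.3 kJ/mol.
Br at 60° (staggered): F(0°)/Br(60°) gauche 2.7; F(0°)/CH3(300°) gauche 2.7; CHO(120°)/Br(60°) gauche 3.8; CHO(120°)/CN(180°) gauche 2.2 → 11.4 kJ/mol.
Br at 120° (eclipsed): F(0°)/CH3(0°) eclipsed 7.9; CHO(120°)/Br(120°) eclipsed 9.9; H(240°)/CN(240°) eclipsed 5.2 → 23.0 kJ/mol.
Br at 180° (staggered): F(0°)/CN(300°) gauche 1.5; F(0°)/CH3(60°) gauche 2.7; CHO(120°)/Br(180°) gauche 3.8; CHO(120°)/CH3(60°) gauche 3.3 → 11.3 kJ/mol.
Br at 240° (eclipsed): F(0°)/CN(0°) eclipsed 6.6; CHO(120°)/CH3(120°) eclipsed 10.9; H(240°)/Br(240°) eclipsed 5.3 → 22.8 kJ/mol.
Br at 300° (staggered): F(0°)/Br(300°) gauche 2.7; F(0°)/CN(60°) gauche 1.5; CHO(120°)/CN(60°) gauche 2.2; CHO(120°)/CH3(180°) gauche 3.3 → 9.7 kJ/mol.
Max at 120° (23.0 kJ/mol), min at 300° (9.7 kJ/mol); barrier = 13.3 kJ/mol.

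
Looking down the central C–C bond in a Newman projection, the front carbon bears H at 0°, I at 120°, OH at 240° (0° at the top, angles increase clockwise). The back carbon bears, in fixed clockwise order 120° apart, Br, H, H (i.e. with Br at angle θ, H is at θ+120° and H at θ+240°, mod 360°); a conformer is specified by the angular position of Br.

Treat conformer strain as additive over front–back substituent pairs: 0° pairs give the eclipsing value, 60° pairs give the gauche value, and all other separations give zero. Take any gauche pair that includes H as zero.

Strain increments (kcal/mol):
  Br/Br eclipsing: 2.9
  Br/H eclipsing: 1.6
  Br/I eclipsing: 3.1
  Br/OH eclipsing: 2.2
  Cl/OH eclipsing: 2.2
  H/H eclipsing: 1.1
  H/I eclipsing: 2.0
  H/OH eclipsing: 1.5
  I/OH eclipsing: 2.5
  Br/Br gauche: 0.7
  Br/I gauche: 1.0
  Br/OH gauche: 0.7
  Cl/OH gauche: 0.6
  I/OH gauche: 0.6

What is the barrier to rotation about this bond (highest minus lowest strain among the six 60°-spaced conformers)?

Br at 0° is eclipsed. H at 0° is eclipsed with Br at 0° (1.6); I at 120° is eclipsed with H at 120° (2.0); OH at 240° is eclipsed with H at 240° (1.5). Total 5.1 kcal/mol.
Br at 60° is staggered. I at 120° is gauche with Br at 60° (1.0). Total 1.0 kcal/mol.
Br at 120° is eclipsed. H at 0° is eclipsed with H at 0° (1.1); I at 120° is eclipsed with Br at 120° (3.1); OH at 240° is eclipsed with H at 240° (1.5). Total 5.7 kcal/mol.
Br at 180° is staggered. I at 120° is gauche with Br at 180° (1.0); OH at 240° is gauche with Br at 180° (0.7). Total 1.7 kcal/mol.
Br at 240° is eclipsed. H at 0° is eclipsed with H at 0° (1.1); I at 120° is eclipsed with H at 120° (2.0); OH at 240° is eclipsed with Br at 240° (2.2). Total 5.3 kcal/mol.
Br at 300° is staggered. OH at 240° is gauche with Br at 300° (0.7). Total 0.7 kcal/mol.
Max at 120° (5.7 kcal/mol), min at 300° (0.7 kcal/mol); barrier = 5.0 kcal/mol.

5.0 kcal/mol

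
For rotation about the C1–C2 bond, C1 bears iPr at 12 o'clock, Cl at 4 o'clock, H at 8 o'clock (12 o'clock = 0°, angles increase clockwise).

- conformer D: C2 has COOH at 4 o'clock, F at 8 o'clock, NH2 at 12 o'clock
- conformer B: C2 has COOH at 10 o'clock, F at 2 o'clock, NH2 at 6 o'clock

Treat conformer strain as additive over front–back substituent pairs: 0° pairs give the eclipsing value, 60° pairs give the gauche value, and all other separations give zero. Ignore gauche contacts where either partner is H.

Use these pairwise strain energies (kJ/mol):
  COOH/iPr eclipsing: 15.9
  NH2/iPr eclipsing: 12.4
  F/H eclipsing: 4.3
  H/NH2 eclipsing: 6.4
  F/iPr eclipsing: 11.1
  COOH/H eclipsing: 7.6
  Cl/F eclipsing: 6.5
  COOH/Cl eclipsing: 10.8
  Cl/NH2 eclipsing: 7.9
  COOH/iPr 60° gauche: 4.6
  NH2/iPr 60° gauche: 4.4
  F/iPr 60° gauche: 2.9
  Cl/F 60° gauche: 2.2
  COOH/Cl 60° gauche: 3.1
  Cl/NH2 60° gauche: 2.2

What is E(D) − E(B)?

D (eclipsed): iPr–NH2 eclipsed, Cl–COOH eclipsed, H–F eclipsed; 12.4 + 10.8 + 4.3 = 27.5 kJ/mol.
B (staggered): iPr–COOH gauche, iPr–F gauche, Cl–F gauche, Cl–NH2 gauche; 4.6 + 2.9 + 2.2 + 2.2 = 11.9 kJ/mol.
E(D) − E(B) = 27.5 − 11.9 = +15.6 kJ/mol.

+15.6 kJ/mol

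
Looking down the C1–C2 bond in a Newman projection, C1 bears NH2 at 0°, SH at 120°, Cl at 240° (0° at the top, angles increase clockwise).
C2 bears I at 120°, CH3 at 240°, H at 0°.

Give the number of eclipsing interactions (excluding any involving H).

2

Non-H eclipsing pairs: SH(120°)/I(120°); Cl(240°)/CH3(240°) — 2 interactions.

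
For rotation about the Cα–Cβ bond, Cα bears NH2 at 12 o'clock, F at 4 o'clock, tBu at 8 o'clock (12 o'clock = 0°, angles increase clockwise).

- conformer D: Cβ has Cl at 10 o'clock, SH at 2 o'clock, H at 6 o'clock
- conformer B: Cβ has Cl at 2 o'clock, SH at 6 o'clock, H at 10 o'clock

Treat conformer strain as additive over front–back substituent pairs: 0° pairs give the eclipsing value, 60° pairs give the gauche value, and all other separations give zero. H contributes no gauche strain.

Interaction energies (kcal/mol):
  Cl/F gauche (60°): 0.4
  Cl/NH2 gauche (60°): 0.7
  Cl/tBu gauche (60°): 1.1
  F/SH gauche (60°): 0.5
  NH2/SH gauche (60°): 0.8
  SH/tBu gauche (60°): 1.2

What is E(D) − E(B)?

+0.3 kcal/mol

D (staggered): NH2(0°)/Cl(300°) gauche 0.7; NH2(0°)/SH(60°) gauche 0.8; F(120°)/SH(60°) gauche 0.5; tBu(240°)/Cl(300°) gauche 1.1 → 3.1 kcal/mol.
B (staggered): NH2(0°)/Cl(60°) gauche 0.7; F(120°)/Cl(60°) gauche 0.4; F(120°)/SH(180°) gauche 0.5; tBu(240°)/SH(180°) gauche 1.2 → 2.8 kcal/mol.
E(D) − E(B) = 3.1 − 2.8 = +0.3 kcal/mol.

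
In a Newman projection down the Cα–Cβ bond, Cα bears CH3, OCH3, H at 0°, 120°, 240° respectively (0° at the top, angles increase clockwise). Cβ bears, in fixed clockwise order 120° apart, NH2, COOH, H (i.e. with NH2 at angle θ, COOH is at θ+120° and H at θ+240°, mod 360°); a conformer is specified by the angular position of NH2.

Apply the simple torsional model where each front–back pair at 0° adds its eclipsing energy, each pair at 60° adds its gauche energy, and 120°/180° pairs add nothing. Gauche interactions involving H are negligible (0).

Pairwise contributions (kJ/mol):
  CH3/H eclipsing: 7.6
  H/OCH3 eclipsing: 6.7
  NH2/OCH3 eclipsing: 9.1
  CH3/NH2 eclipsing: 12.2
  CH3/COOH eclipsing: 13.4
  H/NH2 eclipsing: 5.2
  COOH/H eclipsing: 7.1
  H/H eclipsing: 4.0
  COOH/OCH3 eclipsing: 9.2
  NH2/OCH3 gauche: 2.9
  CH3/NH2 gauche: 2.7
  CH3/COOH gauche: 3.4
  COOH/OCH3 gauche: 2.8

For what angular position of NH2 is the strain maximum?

0°

NH2 at 0° (eclipsed): CH3(0°)/NH2(0°) eclipsed 12.2; OCH3(120°)/COOH(120°) eclipsed 9.2; H(240°)/H(240°) eclipsed 4.0 → 25.4 kJ/mol.
NH2 at 60° (staggered): CH3(0°)/NH2(60°) gauche 2.7; OCH3(120°)/NH2(60°) gauche 2.9; OCH3(120°)/COOH(180°) gauche 2.8 → 8.4 kJ/mol.
NH2 at 120° (eclipsed): CH3(0°)/H(0°) eclipsed 7.6; OCH3(120°)/NH2(120°) eclipsed 9.1; H(240°)/COOH(240°) eclipsed 7.1 → 23.8 kJ/mol.
NH2 at 180° (staggered): CH3(0°)/COOH(300°) gauche 3.4; OCH3(120°)/NH2(180°) gauche 2.9 → 6.3 kJ/mol.
NH2 at 240° (eclipsed): CH3(0°)/COOH(0°) eclipsed 13.4; OCH3(120°)/H(120°) eclipsed 6.7; H(240°)/NH2(240°) eclipsed 5.2 → 25.3 kJ/mol.
NH2 at 300° (staggered): CH3(0°)/NH2(300°) gauche 2.7; CH3(0°)/COOH(60°) gauche 3.4; OCH3(120°)/COOH(60°) gauche 2.8 → 8.9 kJ/mol.
The maximum (25.4 kJ/mol) occurs with NH2 at 0°.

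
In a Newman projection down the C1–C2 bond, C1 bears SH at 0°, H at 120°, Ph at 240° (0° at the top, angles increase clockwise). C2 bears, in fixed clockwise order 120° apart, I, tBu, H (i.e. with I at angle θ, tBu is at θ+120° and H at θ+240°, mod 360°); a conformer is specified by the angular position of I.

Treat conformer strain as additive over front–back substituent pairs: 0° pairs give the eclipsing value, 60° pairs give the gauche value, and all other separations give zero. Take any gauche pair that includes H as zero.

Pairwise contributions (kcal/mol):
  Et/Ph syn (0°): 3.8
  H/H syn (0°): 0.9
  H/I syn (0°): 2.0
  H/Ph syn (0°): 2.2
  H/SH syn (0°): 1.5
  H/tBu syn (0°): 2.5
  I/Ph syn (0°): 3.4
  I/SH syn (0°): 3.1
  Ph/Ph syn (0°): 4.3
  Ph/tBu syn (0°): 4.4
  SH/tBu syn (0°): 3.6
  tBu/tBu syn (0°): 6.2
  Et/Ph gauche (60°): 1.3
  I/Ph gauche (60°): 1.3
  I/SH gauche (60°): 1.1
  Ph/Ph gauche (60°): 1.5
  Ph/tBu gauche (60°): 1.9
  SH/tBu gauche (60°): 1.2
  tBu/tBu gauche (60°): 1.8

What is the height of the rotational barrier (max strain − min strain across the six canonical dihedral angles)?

I at 0° (eclipsed): SH(0°)/I(0°) eclipsed 3.1; H(120°)/tBu(120°) eclipsed 2.5; Ph(240°)/H(240°) eclipsed 2.2 → 7.8 kcal/mol.
I at 60° (staggered): SH(0°)/I(60°) gauche 1.1; Ph(240°)/tBu(180°) gauche 1.9 → 3.0 kcal/mol.
I at 120° (eclipsed): SH(0°)/H(0°) eclipsed 1.5; H(120°)/I(120°) eclipsed 2.0; Ph(240°)/tBu(240°) eclipsed 4.4 → 7.9 kcal/mol.
I at 180° (staggered): SH(0°)/tBu(300°) gauche 1.2; Ph(240°)/I(180°) gauche 1.3; Ph(240°)/tBu(300°) gauche 1.9 → 4.4 kcal/mol.
I at 240° (eclipsed): SH(0°)/tBu(0°) eclipsed 3.6; H(120°)/H(120°) eclipsed 0.9; Ph(240°)/I(240°) eclipsed 3.4 → 7.9 kcal/mol.
I at 300° (staggered): SH(0°)/I(300°) gauche 1.1; SH(0°)/tBu(60°) gauche 1.2; Ph(240°)/I(300°) gauche 1.3 → 3.6 kcal/mol.
Max at 120° (7.9 kcal/mol), min at 60° (3.0 kcal/mol); barrier = 4.9 kcal/mol.

4.9 kcal/mol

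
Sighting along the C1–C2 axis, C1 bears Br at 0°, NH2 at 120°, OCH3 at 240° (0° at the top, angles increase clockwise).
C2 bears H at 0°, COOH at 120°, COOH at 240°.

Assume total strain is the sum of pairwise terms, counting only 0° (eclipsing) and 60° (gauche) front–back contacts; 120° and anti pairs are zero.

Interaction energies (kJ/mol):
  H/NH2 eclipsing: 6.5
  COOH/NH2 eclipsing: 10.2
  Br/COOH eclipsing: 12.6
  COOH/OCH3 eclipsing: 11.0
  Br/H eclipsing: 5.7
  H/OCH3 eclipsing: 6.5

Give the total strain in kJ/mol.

26.9 kJ/mol

This conformer (eclipsed): Br–H eclipsed, NH2–COOH eclipsed, OCH3–COOH eclipsed; 5.7 + 10.2 + 11.0 = 26.9 kJ/mol.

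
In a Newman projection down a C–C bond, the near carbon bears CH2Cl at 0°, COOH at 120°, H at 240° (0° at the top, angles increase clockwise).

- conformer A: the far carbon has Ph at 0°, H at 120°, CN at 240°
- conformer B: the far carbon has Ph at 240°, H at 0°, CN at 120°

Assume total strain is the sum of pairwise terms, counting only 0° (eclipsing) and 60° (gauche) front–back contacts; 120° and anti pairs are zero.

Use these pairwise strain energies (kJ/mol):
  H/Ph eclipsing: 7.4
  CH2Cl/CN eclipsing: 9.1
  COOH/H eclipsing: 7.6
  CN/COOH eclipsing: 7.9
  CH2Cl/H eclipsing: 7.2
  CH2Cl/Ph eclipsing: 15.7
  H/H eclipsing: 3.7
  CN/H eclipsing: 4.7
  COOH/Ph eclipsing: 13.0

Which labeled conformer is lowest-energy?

B

A (eclipsed): CH2Cl(0°)/Ph(0°) eclipsed 15.7; COOH(120°)/H(120°) eclipsed 7.6; H(240°)/CN(240°) eclipsed 4.7 → 28.0 kJ/mol.
B (eclipsed): CH2Cl(0°)/H(0°) eclipsed 7.2; COOH(120°)/CN(120°) eclipsed 7.9; H(240°)/Ph(240°) eclipsed 7.4 → 22.5 kJ/mol.
B has the lowest total (22.5 kJ/mol).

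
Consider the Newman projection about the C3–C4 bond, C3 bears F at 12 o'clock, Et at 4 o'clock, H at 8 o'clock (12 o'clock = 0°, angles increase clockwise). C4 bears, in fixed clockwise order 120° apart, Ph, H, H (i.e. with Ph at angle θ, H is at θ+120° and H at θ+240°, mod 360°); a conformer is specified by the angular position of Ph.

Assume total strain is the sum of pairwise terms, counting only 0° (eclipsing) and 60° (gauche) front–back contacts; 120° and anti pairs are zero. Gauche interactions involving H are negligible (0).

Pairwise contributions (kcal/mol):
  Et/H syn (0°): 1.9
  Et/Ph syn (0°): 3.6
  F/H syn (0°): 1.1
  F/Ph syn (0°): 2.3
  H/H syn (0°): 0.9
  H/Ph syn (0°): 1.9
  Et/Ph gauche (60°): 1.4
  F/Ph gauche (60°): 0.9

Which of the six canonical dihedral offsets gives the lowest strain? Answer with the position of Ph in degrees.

300°

Ph at 0° (eclipsed): F–Ph eclipsed, Et–H eclipsed, H–H eclipsed; 2.3 + 1.9 + 0.9 = 5.1 kcal/mol.
Ph at 60° (staggered): F–Ph gauche, Et–Ph gauche; 0.9 + 1.4 = 2.3 kcal/mol.
Ph at 120° (eclipsed): F–H eclipsed, Et–Ph eclipsed, H–H eclipsed; 1.1 + 3.6 + 0.9 = 5.6 kcal/mol.
Ph at 180° (staggered): Et–Ph gauche; 1.4 = 1.4 kcal/mol.
Ph at 240° (eclipsed): F–H eclipsed, Et–H eclipsed, H–Ph eclipsed; 1.1 + 1.9 + 1.9 = 4.9 kcal/mol.
Ph at 300° (staggered): F–Ph gauche; 0.9 = 0.9 kcal/mol.
The minimum (0.9 kcal/mol) occurs with Ph at 300°.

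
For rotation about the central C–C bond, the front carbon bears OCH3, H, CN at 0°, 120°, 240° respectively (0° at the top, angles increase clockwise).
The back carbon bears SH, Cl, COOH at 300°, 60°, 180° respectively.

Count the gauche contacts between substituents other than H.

Non-H gauche pairs: OCH3(0°)/SH(300°); OCH3(0°)/Cl(60°); CN(240°)/SH(300°); CN(240°)/COOH(180°) — 4 interactions.

4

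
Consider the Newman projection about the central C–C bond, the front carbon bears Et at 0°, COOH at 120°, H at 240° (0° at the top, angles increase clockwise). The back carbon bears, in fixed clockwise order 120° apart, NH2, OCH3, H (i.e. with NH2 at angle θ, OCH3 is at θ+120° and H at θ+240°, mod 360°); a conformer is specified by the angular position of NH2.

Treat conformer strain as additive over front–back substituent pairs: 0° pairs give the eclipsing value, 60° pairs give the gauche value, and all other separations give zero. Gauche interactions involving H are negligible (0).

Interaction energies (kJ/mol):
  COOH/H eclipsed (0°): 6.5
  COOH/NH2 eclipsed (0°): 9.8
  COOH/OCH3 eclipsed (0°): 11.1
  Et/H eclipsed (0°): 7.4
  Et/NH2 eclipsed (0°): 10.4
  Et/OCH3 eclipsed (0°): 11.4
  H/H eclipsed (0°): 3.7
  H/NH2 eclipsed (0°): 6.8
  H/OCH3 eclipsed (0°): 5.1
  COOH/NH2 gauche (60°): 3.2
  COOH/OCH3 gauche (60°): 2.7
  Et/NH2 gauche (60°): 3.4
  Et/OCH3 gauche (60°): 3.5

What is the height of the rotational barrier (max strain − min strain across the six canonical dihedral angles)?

NH2 at 0° (eclipsed): Et(0°)/NH2(0°) eclipsed 10.4; COOH(120°)/OCH3(120°) eclipsed 11.1; H(240°)/H(240°) eclipsed 3.7 → 25.2 kJ/mol.
NH2 at 60° (staggered): Et(0°)/NH2(60°) gauche 3.4; COOH(120°)/NH2(60°) gauche 3.2; COOH(120°)/OCH3(180°) gauche 2.7 → 9.3 kJ/mol.
NH2 at 120° (eclipsed): Et(0°)/H(0°) eclipsed 7.4; COOH(120°)/NH2(120°) eclipsed 9.8; H(240°)/OCH3(240°) eclipsed 5.1 → 22.3 kJ/mol.
NH2 at 180° (staggered): Et(0°)/OCH3(300°) gauche 3.5; COOH(120°)/NH2(180°) gauche 3.2 → 6.7 kJ/mol.
NH2 at 240° (eclipsed): Et(0°)/OCH3(0°) eclipsed 11.4; COOH(120°)/H(120°) eclipsed 6.5; H(240°)/NH2(240°) eclipsed 6.8 → 24.7 kJ/mol.
NH2 at 300° (staggered): Et(0°)/NH2(300°) gauche 3.4; Et(0°)/OCH3(60°) gauche 3.5; COOH(120°)/OCH3(60°) gauche 2.7 → 9.6 kJ/mol.
Max at 0° (25.2 kJ/mol), min at 180° (6.7 kJ/mol); barrier = 18.5 kJ/mol.

18.5 kJ/mol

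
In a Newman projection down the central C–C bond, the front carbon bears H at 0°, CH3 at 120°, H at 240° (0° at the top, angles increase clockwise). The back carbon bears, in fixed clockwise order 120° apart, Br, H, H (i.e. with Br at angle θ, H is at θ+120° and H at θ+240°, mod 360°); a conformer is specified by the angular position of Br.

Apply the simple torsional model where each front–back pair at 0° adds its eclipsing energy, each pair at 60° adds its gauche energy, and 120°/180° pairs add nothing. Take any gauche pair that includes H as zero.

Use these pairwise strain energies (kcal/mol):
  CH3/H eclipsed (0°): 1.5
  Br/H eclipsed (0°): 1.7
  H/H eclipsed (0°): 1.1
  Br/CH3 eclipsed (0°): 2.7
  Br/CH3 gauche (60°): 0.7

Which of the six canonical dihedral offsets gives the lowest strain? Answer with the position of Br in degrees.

300°

Br at 0° (eclipsed): H(0°)/Br(0°) eclipsed 1.7; CH3(120°)/H(120°) eclipsed 1.5; H(240°)/H(240°) eclipsed 1.1 → 4.3 kcal/mol.
Br at 60° (staggered): CH3(120°)/Br(60°) gauche 0.7 → 0.7 kcal/mol.
Br at 120° (eclipsed): H(0°)/H(0°) eclipsed 1.1; CH3(120°)/Br(120°) eclipsed 2.7; H(240°)/H(240°) eclipsed 1.1 → 4.9 kcal/mol.
Br at 180° (staggered): CH3(120°)/Br(180°) gauche 0.7 → 0.7 kcal/mol.
Br at 240° (eclipsed): H(0°)/H(0°) eclipsed 1.1; CH3(120°)/H(120°) eclipsed 1.5; H(240°)/Br(240°) eclipsed 1.7 → 4.3 kcal/mol.
Br at 300° (staggered): no non-H gauche contacts → 0.0 kcal/mol.
The minimum (0.0 kcal/mol) occurs with Br at 300°.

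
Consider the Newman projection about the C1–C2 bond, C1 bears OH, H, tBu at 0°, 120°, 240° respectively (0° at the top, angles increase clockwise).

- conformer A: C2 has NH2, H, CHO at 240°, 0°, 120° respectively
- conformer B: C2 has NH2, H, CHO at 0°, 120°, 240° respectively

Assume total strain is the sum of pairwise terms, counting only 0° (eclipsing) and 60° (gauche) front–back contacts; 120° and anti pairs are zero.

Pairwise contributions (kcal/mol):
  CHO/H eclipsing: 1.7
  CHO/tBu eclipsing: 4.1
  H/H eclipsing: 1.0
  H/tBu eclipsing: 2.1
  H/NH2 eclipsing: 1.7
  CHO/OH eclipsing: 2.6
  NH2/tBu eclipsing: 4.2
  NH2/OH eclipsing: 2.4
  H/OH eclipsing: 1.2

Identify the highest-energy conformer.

A (eclipsed): OH(0°)/H(0°) eclipsed 1.2; H(120°)/CHO(120°) eclipsed 1.7; tBu(240°)/NH2(240°) eclipsed 4.2 → 7.1 kcal/mol.
B (eclipsed): OH(0°)/NH2(0°) eclipsed 2.4; H(120°)/H(120°) eclipsed 1.0; tBu(240°)/CHO(240°) eclipsed 4.1 → 7.5 kcal/mol.
B has the highest total (7.5 kcal/mol).

B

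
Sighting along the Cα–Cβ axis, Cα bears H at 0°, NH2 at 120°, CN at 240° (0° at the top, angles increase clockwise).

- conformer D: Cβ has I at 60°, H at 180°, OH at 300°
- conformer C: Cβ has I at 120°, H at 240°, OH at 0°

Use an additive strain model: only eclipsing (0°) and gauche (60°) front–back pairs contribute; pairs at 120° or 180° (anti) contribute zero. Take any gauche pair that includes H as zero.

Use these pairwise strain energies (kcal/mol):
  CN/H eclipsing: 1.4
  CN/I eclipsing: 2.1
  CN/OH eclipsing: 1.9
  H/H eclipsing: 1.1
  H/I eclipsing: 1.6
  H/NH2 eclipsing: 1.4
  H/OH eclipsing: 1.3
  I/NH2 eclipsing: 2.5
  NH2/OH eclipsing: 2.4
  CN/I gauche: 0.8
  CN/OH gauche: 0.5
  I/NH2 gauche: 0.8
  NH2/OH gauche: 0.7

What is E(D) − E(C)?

-3.9 kcal/mol

D (staggered): NH2(120°)/I(60°) gauche 0.8; CN(240°)/OH(300°) gauche 0.5 → 1.3 kcal/mol.
C (eclipsed): H(0°)/OH(0°) eclipsed 1.3; NH2(120°)/I(120°) eclipsed 2.5; CN(240°)/H(240°) eclipsed 1.4 → 5.2 kcal/mol.
E(D) − E(C) = 1.3 − 5.2 = -3.9 kcal/mol.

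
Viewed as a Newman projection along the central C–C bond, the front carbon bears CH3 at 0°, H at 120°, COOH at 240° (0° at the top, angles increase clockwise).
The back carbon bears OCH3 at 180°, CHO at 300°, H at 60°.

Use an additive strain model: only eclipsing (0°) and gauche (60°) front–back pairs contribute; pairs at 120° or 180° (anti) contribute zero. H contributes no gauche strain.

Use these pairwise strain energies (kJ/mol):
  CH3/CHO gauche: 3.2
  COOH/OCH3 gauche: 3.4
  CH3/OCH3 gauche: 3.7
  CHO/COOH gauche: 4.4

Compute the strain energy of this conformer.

This conformer (staggered): CH3(0°)/CHO(300°) gauche 3.2; COOH(240°)/OCH3(180°) gauche 3.4; COOH(240°)/CHO(300°) gauche 4.4 → 11.0 kJ/mol.

11.0 kJ/mol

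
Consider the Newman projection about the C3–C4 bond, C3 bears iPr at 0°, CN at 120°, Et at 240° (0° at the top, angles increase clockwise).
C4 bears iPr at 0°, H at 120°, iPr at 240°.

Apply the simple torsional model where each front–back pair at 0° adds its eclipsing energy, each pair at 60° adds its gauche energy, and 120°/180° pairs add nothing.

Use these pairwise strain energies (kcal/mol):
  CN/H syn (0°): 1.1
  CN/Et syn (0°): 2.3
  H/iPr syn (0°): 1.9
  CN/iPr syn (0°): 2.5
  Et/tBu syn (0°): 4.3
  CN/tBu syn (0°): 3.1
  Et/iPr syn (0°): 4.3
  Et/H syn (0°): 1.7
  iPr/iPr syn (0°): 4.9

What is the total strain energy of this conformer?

10.3 kcal/mol

This conformer (eclipsed): iPr–iPr eclipsed, CN–H eclipsed, Et–iPr eclipsed; 4.9 + 1.1 + 4.3 = 10.3 kcal/mol.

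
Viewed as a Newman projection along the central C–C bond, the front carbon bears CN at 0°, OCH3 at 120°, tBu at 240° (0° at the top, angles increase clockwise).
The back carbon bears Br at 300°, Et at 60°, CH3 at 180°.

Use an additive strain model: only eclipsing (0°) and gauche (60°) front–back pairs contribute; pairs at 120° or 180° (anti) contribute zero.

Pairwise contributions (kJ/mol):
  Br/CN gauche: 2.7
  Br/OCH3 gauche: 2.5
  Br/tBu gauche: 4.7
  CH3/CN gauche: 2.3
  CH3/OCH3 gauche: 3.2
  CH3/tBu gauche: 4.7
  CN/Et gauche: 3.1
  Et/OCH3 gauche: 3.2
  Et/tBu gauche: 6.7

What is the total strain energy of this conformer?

This conformer is staggered. CN at 0° is gauche with Br at 300° (2.7); CN at 0° is gauche with Et at 60° (3.1); OCH3 at 120° is gauche with Et at 60° (3.2); OCH3 at 120° is gauche with CH3 at 180° (3.2); tBu at 240° is gauche with Br at 300° (4.7); tBu at 240° is gauche with CH3 at 180° (4.7). Total 21.6 kJ/mol.

21.6 kJ/mol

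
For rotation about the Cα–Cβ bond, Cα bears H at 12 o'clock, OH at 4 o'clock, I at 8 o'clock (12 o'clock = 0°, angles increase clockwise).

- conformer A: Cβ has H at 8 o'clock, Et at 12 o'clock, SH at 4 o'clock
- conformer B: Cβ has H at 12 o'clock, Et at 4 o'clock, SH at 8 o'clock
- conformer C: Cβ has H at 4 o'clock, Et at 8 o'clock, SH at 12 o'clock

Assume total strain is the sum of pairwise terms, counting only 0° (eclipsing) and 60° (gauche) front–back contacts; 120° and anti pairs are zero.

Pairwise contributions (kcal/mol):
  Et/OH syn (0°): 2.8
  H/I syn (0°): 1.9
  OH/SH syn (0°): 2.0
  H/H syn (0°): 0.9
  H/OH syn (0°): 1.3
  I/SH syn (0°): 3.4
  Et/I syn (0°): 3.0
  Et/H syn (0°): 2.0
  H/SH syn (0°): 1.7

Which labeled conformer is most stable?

A (eclipsed): H(0°)/Et(0°) eclipsed 2.0; OH(120°)/SH(120°) eclipsed 2.0; I(240°)/H(240°) eclipsed 1.9 → 5.9 kcal/mol.
B (eclipsed): H(0°)/H(0°) eclipsed 0.9; OH(120°)/Et(120°) eclipsed 2.8; I(240°)/SH(240°) eclipsed 3.4 → 7.1 kcal/mol.
C (eclipsed): H(0°)/SH(0°) eclipsed 1.7; OH(120°)/H(120°) eclipsed 1.3; I(240°)/Et(240°) eclipsed 3.0 → 6.0 kcal/mol.
A has the lowest total (5.9 kcal/mol).

A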